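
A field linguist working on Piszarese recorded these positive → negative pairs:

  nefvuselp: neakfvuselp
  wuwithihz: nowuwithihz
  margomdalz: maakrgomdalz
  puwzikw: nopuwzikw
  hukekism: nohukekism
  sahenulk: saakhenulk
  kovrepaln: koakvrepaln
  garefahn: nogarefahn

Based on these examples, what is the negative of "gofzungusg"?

nogofzungusg

"gofzungusg" has second-to-last letter 's'. The one such stem in the data (hukekism → nohukekism) adds the prefix no-, so the same rule applies.
The other pattern: stems whose second-to-last letter is 'l' insert -ak- after the first vowel.
So gofzungusg → nogofzungusg.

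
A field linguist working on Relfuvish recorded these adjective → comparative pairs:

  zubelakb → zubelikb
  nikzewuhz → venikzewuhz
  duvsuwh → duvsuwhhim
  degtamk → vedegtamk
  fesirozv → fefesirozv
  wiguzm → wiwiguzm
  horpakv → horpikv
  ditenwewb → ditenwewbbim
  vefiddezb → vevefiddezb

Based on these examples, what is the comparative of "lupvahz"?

velupvahz

vefiddezb and zubelakb both end in -b yet inflect differently (vevefiddezb, zubelikb), so the final letter is not what conditions the rule; the second-to-last letter is.
"lupvahz" has second-to-last letter 'h'. The one such stem in the data (nikzewuhz → venikzewuhz) adds the prefix ve-, so the same rule applies.
The other patterns: stems whose second-to-last letter is 'z' repeat the first consonant+vowel as a prefix; stems whose second-to-last letter is 'k' change the last vowel to 'i'; stems whose second-to-last letter is 'w' double the final consonant and add -im.
So lupvahz → velupvahz.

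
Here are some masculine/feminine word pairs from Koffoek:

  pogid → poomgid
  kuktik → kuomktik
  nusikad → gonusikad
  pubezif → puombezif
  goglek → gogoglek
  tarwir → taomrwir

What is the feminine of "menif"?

pogid and nusikad both end in -d yet inflect differently (poomgid, gonusikad), so the final letter is not what conditions the rule; the last vowel is.
"menif" has last vowel 'i'. The stems whose last vowel is 'i' (tarwir → taomrwir, kuktik → kuomktik, pogid → poomgid) insert -om- after the first vowel.
The other pattern: stems whose last vowel is 'a' or 'e' add the prefix go-.
So menif → meomnif.

meomnif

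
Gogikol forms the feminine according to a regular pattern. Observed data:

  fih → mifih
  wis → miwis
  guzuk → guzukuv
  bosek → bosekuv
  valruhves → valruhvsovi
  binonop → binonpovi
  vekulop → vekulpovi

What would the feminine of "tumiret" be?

tumirtovi

"tumiret" has 3 vowels. The stems with 3 vowels (valruhves → valruhvsovi, binonop → binonpovi, vekulop → vekulpovi) delete the last vowel and add -ovi.
So tumiret → tumirtovi.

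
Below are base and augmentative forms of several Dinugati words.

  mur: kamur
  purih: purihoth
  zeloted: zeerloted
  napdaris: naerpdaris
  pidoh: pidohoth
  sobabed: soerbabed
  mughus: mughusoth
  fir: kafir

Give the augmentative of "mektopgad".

meerktopgad

"mektopgad" has 3 vowels. The stems with 3 vowels (napdaris → naerpdaris, sobabed → soerbabed, zeloted → zeerloted) insert -er- after the first vowel.
So mektopgad → meerktopgad.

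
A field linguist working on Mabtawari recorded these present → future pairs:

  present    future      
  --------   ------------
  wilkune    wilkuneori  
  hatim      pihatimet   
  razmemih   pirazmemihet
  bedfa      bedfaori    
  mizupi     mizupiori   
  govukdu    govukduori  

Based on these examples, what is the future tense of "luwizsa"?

luwizsaori

razmemih and mizupi both have last vowel 'i' yet inflect differently (pirazmemihet, mizupiori), so the last vowel is not what conditions the rule; whether the stem ends in a vowel or a consonant is.
"luwizsa" ends in a vowel. The stems ending in a vowel (govukdu → govukduori, mizupi → mizupiori, bedfa → bedfaori) add -ori.
So luwizsa → luwizsaori.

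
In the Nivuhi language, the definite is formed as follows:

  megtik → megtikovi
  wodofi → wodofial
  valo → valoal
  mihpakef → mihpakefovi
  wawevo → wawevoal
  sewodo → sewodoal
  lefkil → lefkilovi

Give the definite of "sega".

lefkil and wodofi both have last vowel 'i' yet inflect differently (lefkilovi, wodofial), so the last vowel is not what conditions the rule; whether the stem ends in a vowel or a consonant is.
"sega" ends in a vowel. The stems ending in a vowel (sewodo → sewodoal, wodofi → wodofial, wawevo → wawevoal) add -al.
The other pattern: stems ending in a consonant add -ovi.
So sega → segaal.

segaal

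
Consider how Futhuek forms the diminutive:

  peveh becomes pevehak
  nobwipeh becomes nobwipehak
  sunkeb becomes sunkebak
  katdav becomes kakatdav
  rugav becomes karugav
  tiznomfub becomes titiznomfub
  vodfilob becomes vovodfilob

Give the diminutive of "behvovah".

sunkeb and tiznomfub both end in -b yet inflect differently (sunkebak, titiznomfub), so the final letter is not what conditions the rule; the last vowel is.
"behvovah" has last vowel 'a'. The stems whose last vowel is 'a' (katdav → kakatdav, rugav → karugav) add the prefix ka-.
So behvovah → kabehvovah.

kabehvovah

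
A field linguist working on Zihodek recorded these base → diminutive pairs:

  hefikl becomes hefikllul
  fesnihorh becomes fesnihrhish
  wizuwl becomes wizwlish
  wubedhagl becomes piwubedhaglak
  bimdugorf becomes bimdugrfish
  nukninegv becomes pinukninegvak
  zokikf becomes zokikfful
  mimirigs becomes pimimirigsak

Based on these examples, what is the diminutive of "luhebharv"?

luhebhrvish

"luhebharv" has second-to-last letter 'r'. The stems whose second-to-last letter is 'r' (fesnihorh → fesnihrhish, bimdugorf → bimdugrfish) delete the last vowel and add -ish.
So luhebharv → luhebhrvish.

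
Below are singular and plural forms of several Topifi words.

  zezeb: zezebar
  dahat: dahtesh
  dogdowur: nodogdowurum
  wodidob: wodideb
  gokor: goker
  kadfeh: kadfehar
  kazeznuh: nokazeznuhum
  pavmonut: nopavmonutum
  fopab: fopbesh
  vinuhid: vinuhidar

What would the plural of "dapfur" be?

zezeb and wodidob both end in -b yet inflect differently (zezebar, wodideb), so the final letter is not what conditions the rule; the last vowel is.
"dapfur" has last vowel 'u'. The stems whose last vowel is 'u' (dogdowur → nodogdowurum, pavmonut → nopavmonutum, kazeznuh → nokazeznuhum) add no- … -um around the stem.
So dapfur → nodapfurum.

nodapfurum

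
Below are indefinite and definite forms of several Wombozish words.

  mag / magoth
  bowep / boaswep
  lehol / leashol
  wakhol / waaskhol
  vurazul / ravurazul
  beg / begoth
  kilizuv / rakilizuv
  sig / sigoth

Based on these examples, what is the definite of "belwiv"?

lehol and vurazul both end in -l yet inflect differently (leashol, ravurazul), so the final letter is not what conditions the rule; the number of vowels is.
"belwiv" has 2 vowels. The stems with 2 vowels (lehol → leashol, bowep → boaswep, wakhol → waaskhol) insert -as- after the first vowel.
The other patterns: stems with 1 vowel add -oth; stems with 3 vowels add the prefix ra-.
So belwiv → beaslwiv.

beaslwiv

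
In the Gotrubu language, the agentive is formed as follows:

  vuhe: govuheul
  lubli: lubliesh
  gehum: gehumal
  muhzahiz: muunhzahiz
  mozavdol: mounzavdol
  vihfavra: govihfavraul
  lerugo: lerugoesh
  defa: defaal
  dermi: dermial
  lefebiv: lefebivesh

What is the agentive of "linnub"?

linnubesh

lubli and dermi both end in -i yet inflect differently (lubliesh, dermial), so the final letter is not what conditions the rule; the first letter is.
"linnub" begins with l-. The stems beginning with l- (lefebiv → lefebivesh, lubli → lubliesh, lerugo → lerugoesh) add -esh.
The other patterns: stems beginning with v- add go- … -ul around the stem; stems beginning with m- insert -un- after the first vowel; stems beginning with d- or g- add -al.
So linnub → linnubesh.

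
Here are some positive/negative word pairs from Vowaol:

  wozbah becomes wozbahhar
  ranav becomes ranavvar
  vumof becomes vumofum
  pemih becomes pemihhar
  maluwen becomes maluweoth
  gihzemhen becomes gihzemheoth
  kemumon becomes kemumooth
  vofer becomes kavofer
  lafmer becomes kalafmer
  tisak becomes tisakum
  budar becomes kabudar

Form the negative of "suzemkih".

kemumon and vumof both have last vowel 'o' yet inflect differently (kemumooth, vumofum), so the last vowel is not what conditions the rule; the final letter is.
"suzemkih" ends in -h. The stems ending in -h (wozbah → wozbahhar, pemih → pemihhar) double the final consonant and add -ar.
The other patterns: stems ending in -n drop the final letter and add -oth; stems ending in -f or -k add -um; stems ending in -r add the prefix ka-.
So suzemkih → suzemkihhar.

suzemkihhar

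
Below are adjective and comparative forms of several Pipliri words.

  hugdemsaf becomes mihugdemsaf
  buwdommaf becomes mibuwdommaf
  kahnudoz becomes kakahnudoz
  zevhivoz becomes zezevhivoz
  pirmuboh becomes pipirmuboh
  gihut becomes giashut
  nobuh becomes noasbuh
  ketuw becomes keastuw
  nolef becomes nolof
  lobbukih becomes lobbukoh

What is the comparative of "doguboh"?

dodoguboh

pirmuboh and nobuh both end in -h yet inflect differently (pipirmuboh, noasbuh), so the final letter is not what conditions the rule; the last vowel is.
"doguboh" has last vowel 'o'. The stems whose last vowel is 'o' (kahnudoz → kakahnudoz, zevhivoz → zezevhivoz, pirmuboh → pipirmuboh) repeat the first consonant+vowel as a prefix.
So doguboh → dodoguboh.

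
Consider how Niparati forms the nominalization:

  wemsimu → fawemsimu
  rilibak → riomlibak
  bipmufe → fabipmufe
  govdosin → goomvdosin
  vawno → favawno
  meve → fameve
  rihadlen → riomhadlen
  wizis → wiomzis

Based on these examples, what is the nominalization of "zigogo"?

rihadlen and meve both have last vowel 'e' yet inflect differently (riomhadlen, fameve), so the last vowel is not what conditions the rule; whether the stem ends in a vowel or a consonant is.
"zigogo" ends in a vowel. The stems ending in a vowel (wemsimu → fawemsimu, vawno → favawno, meve → fameve) add the prefix fa-.
So zigogo → fazigogo.

fazigogo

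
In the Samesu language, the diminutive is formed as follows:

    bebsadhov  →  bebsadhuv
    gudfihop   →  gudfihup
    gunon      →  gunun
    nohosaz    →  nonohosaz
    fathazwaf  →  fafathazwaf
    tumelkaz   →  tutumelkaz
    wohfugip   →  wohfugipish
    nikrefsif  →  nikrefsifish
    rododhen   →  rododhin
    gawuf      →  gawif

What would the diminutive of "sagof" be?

saguf

gudfihop and wohfugip both end in -p yet inflect differently (gudfihup, wohfugipish), so the final letter is not what conditions the rule; the last vowel is.
"sagof" has last vowel 'o'. The stems whose last vowel is 'o' (bebsadhov → bebsadhuv, gudfihop → gudfihup, gunon → gunun) change the last vowel to 'u'.
So sagof → saguf.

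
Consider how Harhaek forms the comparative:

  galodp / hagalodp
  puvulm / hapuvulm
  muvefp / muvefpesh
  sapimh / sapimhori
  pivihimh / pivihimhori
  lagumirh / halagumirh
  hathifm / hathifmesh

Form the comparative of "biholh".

"biholh" has second-to-last letter 'l'. The one such stem in the data (puvulm → hapuvulm) adds the prefix ha-, so the same rule applies.
So biholh → habiholh.

habiholh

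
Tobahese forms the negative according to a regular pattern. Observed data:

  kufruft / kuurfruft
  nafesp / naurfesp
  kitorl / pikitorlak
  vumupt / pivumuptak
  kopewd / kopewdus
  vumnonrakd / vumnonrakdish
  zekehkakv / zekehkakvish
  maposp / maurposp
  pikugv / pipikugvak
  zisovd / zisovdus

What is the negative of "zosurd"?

vumnonrakd and kopewd both end in -d yet inflect differently (vumnonrakdish, kopewdus), so the final letter is not what conditions the rule; the second-to-last letter is.
"zosurd" has second-to-last letter 'r'. The one such stem in the data (kitorl → pikitorlak) adds pi- … -ak around the stem, so the same rule applies.
The other patterns: stems whose second-to-last letter is 'f' or 's' insert -ur- after the first vowel; stems whose second-to-last letter is 'k' add -ish; stems whose second-to-last letter is 'v' or 'w' add -us.
So zosurd → pizosurdak.

pizosurdak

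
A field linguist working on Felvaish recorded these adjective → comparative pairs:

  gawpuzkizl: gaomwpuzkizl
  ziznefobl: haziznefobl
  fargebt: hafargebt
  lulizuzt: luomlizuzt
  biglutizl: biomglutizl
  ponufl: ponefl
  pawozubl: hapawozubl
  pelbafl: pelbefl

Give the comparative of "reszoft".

gawpuzkizl and ziznefobl both end in -l yet inflect differently (gaomwpuzkizl, haziznefobl), so the final letter is not what conditions the rule; the second-to-last letter is.
"reszoft" has second-to-last letter 'f'. The stems whose second-to-last letter is 'f' (ponufl → ponefl, pelbafl → pelbefl) change the last vowel to 'e'.
The other patterns: stems whose second-to-last letter is 'z' insert -om- after the first vowel; stems whose second-to-last letter is 'b' add the prefix ha-.
So reszoft → reszeft.

reszeft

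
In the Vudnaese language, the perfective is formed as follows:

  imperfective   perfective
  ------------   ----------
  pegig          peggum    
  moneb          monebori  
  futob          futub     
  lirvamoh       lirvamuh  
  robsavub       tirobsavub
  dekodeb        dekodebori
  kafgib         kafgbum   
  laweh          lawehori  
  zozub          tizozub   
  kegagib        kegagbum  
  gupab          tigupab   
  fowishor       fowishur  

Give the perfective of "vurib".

vurbum

dekodeb and kafgib both end in -b yet inflect differently (dekodebori, kafgbum), so the final letter is not what conditions the rule; the last vowel is.
"vurib" has last vowel 'i'. The stems whose last vowel is 'i' (pegig → peggum, kafgib → kafgbum, kegagib → kegagbum) delete the last vowel and add -um.
The other patterns: stems whose last vowel is 'e' add -ori; stems whose last vowel is 'a' or 'u' add the prefix ti-; stems whose last vowel is 'o' change the last vowel to 'u'.
So vurib → vurbum.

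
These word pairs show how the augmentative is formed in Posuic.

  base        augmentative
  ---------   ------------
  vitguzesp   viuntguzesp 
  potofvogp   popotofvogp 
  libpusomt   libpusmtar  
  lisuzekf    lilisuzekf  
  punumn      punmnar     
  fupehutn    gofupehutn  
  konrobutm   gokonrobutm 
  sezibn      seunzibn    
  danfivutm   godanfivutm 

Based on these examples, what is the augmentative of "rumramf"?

rumrmfar

"rumramf" has second-to-last letter 'm'. The stems whose second-to-last letter is 'm' (punumn → punmnar, libpusomt → libpusmtar) delete the last vowel and add -ar.
So rumramf → rumrmfar.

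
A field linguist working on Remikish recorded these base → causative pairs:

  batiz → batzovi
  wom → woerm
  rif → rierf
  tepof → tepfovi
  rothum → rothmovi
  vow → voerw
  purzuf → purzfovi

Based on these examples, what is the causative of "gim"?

gierm

tepof and rif both end in -f yet inflect differently (tepfovi, rierf), so the final letter is not what conditions the rule; the number of vowels is.
"gim" has 1 vowel. The stems with 1 vowel (vow → voerw, rif → rierf, wom → woerm) insert -er- after the first vowel.
So gim → gierm.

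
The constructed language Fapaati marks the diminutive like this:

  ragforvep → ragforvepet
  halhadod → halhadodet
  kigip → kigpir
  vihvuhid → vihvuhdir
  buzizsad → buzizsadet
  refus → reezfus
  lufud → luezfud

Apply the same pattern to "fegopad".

"fegopad" has last vowel 'a'. The one such stem in the data (buzizsad → buzizsadet) adds -et, so the same rule applies.
So fegopad → fegopadet.

fegopadet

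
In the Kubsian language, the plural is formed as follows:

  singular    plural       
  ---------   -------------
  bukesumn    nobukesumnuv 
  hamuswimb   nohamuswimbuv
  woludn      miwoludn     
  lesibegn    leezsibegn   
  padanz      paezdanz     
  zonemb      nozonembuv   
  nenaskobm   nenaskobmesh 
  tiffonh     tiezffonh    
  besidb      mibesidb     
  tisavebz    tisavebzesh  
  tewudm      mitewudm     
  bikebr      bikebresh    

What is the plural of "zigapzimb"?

nozigapzimbuv

zonemb and besidb both end in -b yet inflect differently (nozonembuv, mibesidb), so the final letter is not what conditions the rule; the second-to-last letter is.
"zigapzimb" has second-to-last letter 'm'. The stems whose second-to-last letter is 'm' (bukesumn → nobukesumnuv, zonemb → nozonembuv, hamuswimb → nohamuswimbuv) add no- … -uv around the stem.
So zigapzimb → nozigapzimbuv.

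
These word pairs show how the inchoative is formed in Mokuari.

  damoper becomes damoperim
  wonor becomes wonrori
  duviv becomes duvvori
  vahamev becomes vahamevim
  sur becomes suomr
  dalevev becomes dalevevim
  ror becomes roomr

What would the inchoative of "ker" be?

keomr

ror and wonor both end in -r yet inflect differently (roomr, wonrori), so the final letter is not what conditions the rule; the number of vowels is.
"ker" has 1 vowel. The stems with 1 vowel (ror → roomr, sur → suomr) insert -om- after the first vowel.
The other patterns: stems with 2 vowels delete the last vowel and add -ori; stems with 3 vowels add -im.
So ker → keomr.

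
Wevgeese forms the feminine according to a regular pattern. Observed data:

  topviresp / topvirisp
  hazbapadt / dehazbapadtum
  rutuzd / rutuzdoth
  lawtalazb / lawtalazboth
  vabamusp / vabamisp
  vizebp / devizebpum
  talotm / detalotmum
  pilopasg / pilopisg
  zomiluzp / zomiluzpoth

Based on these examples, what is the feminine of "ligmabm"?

"ligmabm" has second-to-last letter 'b'. The one such stem in the data (vizebp → devizebpum) adds de- … -um around the stem, so the same rule applies.
The other patterns: stems whose second-to-last letter is 'z' add -oth; stems whose second-to-last letter is 's' change the last vowel to 'i'.
So ligmabm → deligmabmum.

deligmabmum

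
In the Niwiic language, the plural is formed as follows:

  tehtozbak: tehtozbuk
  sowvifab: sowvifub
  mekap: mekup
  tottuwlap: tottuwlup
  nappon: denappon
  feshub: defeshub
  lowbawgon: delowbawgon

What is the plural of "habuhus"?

sowvifab and feshub both end in -b yet inflect differently (sowvifub, defeshub), so the final letter is not what conditions the rule; the last vowel is.
"habuhus" has last vowel 'u'. The one such stem in the data (feshub → defeshub) adds the prefix de-, so the same rule applies.
The other pattern: stems whose last vowel is 'a' change the last vowel to 'u'.
So habuhus → dehabuhus.

dehabuhus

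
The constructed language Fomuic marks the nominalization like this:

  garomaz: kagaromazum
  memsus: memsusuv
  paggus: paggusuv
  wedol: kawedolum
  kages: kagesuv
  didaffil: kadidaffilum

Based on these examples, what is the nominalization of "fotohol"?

kafotoholum

"fotohol" ends in -l. The stems ending in -l (didaffil → kadidaffilum, wedol → kawedolum) add ka- … -um around the stem.
So fotohol → kafotoholum.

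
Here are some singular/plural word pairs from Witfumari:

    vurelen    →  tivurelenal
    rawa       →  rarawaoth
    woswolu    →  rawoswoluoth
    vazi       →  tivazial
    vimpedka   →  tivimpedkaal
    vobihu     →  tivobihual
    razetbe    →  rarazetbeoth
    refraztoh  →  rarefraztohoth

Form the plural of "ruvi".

raruvioth

vimpedka and rawa both end in -a yet inflect differently (tivimpedkaal, rarawaoth), so the final letter is not what conditions the rule; the first letter is.
"ruvi" begins with r-. The stems beginning with r- (rawa → rarawaoth, refraztoh → rarefraztohoth, razetbe → rarazetbeoth) add ra- … -oth around the stem.
The other pattern: stems beginning with v- add ti- … -al around the stem.
So ruvi → raruvioth.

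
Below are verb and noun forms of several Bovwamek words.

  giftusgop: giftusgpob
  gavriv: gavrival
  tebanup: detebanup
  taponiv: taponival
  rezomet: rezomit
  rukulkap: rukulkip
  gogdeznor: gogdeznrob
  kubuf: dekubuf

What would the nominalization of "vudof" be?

rukulkap and giftusgop both end in -p yet inflect differently (rukulkip, giftusgpob), so the final letter is not what conditions the rule; the last vowel is.
"vudof" has last vowel 'o'. The stems whose last vowel is 'o' (gogdeznor → gogdeznrob, giftusgop → giftusgpob) delete the last vowel and add -ob.
The other patterns: stems whose last vowel is 'a' or 'e' change the last vowel to 'i'; stems whose last vowel is 'u' add the prefix de-; stems whose last vowel is 'i' add -al.
So vudof → vudfob.

vudfob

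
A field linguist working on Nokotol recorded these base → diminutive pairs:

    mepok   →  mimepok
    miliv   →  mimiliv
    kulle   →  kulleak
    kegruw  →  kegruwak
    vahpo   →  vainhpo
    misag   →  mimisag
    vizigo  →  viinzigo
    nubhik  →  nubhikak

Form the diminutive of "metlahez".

mepok and nubhik both end in -k yet inflect differently (mimepok, nubhikak), so the final letter is not what conditions the rule; the first letter is.
"metlahez" begins with m-. The stems beginning with m- (mepok → mimepok, miliv → mimiliv, misag → mimisag) add the prefix mi-.
So metlahez → mimetlahez.

mimetlahez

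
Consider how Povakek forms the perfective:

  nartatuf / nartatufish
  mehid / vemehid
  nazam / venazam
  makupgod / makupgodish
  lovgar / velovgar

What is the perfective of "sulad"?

"sulad" has 2 vowels. The stems with 2 vowels (nazam → venazam, lovgar → velovgar, mehid → vemehid) add the prefix ve-.
The other pattern: stems with 3 vowels add -ish.
So sulad → vesulad.

vesulad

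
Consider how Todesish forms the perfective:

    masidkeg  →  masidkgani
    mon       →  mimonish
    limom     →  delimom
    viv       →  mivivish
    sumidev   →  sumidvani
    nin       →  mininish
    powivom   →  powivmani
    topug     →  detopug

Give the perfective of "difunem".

topug and masidkeg both end in -g yet inflect differently (detopug, masidkgani), so the final letter is not what conditions the rule; the number of vowels is.
"difunem" has 3 vowels. The stems with 3 vowels (masidkeg → masidkgani, sumidev → sumidvani, powivom → powivmani) delete the last vowel and add -ani.
So difunem → difunmani.

difunmani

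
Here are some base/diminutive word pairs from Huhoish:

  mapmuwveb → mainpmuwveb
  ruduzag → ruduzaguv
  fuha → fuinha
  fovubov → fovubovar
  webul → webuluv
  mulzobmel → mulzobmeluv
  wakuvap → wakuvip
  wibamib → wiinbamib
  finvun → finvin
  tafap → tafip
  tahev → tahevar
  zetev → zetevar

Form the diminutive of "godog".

mulzobmel and tahev both have last vowel 'e' yet inflect differently (mulzobmeluv, tahevar), so the last vowel is not what conditions the rule; the final letter is.
"godog" ends in -g. The one such stem in the data (ruduzag → ruduzaguv) adds -uv, so the same rule applies.
So godog → godoguv.

godoguv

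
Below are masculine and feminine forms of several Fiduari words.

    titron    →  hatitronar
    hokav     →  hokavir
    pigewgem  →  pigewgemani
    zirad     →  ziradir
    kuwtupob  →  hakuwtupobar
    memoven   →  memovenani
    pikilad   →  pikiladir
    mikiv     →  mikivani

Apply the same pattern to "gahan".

"gahan" has last vowel 'a'. The stems whose last vowel is 'a' (zirad → ziradir, hokav → hokavir, pikilad → pikiladir) add -ir.
The other patterns: stems whose last vowel is 'o' add ha- … -ar around the stem; stems whose last vowel is 'e' or 'i' add -ani.
So gahan → gahanir.

gahanir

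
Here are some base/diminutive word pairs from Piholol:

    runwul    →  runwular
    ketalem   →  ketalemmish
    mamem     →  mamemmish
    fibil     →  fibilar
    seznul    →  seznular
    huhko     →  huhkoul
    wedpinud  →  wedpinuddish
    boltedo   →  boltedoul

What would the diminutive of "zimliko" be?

"zimliko" ends in -o. The stems ending in -o (huhko → huhkoul, boltedo → boltedoul) add -ul.
So zimliko → zimlikoul.

zimlikoul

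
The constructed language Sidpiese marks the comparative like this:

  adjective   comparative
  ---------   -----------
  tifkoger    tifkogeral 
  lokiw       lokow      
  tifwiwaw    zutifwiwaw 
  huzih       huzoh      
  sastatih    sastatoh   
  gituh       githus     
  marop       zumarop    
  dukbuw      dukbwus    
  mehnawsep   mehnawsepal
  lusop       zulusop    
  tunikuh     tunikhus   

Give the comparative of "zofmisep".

sastatih and gituh both end in -h yet inflect differently (sastatoh, githus), so the final letter is not what conditions the rule; the last vowel is.
"zofmisep" has last vowel 'e'. The stems whose last vowel is 'e' (tifkoger → tifkogeral, mehnawsep → mehnawsepal) add -al.
The other patterns: stems whose last vowel is 'i' change the last vowel to 'o'; stems whose last vowel is 'u' delete the last vowel and add -us; stems whose last vowel is 'a' or 'o' add the prefix zu-.
So zofmisep → zofmisepal.

zofmisepal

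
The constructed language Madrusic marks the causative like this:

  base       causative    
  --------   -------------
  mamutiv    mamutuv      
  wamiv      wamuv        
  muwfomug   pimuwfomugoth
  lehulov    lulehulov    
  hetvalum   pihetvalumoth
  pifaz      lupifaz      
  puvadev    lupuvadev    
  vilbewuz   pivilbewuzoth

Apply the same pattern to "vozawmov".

luvozawmov

"vozawmov" has last vowel 'o'. The one such stem in the data (lehulov → lulehulov) adds the prefix lu-, so the same rule applies.
So vozawmov → luvozawmov.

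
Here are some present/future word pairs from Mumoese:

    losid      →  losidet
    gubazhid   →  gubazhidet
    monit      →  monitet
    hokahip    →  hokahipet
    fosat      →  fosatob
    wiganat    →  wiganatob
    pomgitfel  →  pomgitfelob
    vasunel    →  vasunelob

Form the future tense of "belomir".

belomiret

monit and fosat both end in -t yet inflect differently (monitet, fosatob), so the final letter is not what conditions the rule; the last vowel is.
"belomir" has last vowel 'i'. The stems whose last vowel is 'i' (losid → losidet, gubazhid → gubazhidet, monit → monitet) add -et.
The other pattern: stems whose last vowel is 'a' or 'e' add -ob.
So belomir → belomiret.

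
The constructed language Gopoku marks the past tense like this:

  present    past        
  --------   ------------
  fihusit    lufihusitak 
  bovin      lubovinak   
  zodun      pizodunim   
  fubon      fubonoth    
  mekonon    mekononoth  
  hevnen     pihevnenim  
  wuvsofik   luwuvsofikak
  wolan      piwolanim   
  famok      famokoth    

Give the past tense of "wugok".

wugokoth

famok and wuvsofik both end in -k yet inflect differently (famokoth, luwuvsofikak), so the final letter is not what conditions the rule; the last vowel is.
"wugok" has last vowel 'o'. The stems whose last vowel is 'o' (fubon → fubonoth, mekonon → mekononoth, famok → famokoth) add -oth.
The other patterns: stems whose last vowel is 'i' add lu- … -ak around the stem; stems whose last vowel is 'a', 'e' or 'u' add pi- … -im around the stem.
So wugok → wugokoth.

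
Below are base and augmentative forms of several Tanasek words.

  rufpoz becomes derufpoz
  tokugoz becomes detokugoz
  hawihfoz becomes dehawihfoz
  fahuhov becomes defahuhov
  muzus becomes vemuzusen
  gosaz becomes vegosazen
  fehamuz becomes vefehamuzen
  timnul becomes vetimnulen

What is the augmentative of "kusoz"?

rufpoz and gosaz both end in -z yet inflect differently (derufpoz, vegosazen), so the final letter is not what conditions the rule; the last vowel is.
"kusoz" has last vowel 'o'. The stems whose last vowel is 'o' (rufpoz → derufpoz, tokugoz → detokugoz, hawihfoz → dehawihfoz) add the prefix de-.
The other pattern: stems whose last vowel is 'a' or 'u' add ve- … -en around the stem.
So kusoz → dekusoz.

dekusoz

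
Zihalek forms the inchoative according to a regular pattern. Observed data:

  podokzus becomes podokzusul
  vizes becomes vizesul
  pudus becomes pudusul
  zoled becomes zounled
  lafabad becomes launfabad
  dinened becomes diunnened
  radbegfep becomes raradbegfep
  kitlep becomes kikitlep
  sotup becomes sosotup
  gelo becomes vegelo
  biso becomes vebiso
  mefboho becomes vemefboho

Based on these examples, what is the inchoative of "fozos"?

vizes and zoled both have last vowel 'e' yet inflect differently (vizesul, zounled), so the last vowel is not what conditions the rule; the final letter is.
"fozos" ends in -s. The stems ending in -s (podokzus → podokzusul, vizes → vizesul, pudus → pudusul) add -ul.
The other patterns: stems ending in -d insert -un- after the first vowel; stems ending in -p repeat the first consonant+vowel as a prefix; stems ending in -o add the prefix ve-.
So fozos → fozosul.

fozosul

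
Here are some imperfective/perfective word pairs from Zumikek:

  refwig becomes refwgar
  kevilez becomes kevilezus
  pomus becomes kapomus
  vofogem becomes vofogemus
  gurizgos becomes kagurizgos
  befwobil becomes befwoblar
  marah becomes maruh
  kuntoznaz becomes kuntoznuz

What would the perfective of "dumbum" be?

kadumbum

kevilez and kuntoznaz both end in -z yet inflect differently (kevilezus, kuntoznuz), so the final letter is not what conditions the rule; the last vowel is.
"dumbum" has last vowel 'u'. The one such stem in the data (pomus → kapomus) adds the prefix ka-, so the same rule applies.
The other patterns: stems whose last vowel is 'e' add -us; stems whose last vowel is 'i' delete the last vowel and add -ar; stems whose last vowel is 'a' change the last vowel to 'u'.
So dumbum → kadumbum.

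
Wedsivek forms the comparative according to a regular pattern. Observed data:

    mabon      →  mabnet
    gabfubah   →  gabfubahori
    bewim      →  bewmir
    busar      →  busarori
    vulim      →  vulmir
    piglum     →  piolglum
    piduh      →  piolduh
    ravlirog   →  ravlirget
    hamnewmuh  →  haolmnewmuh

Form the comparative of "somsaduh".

soolmsaduh

"somsaduh" has last vowel 'u'. The stems whose last vowel is 'u' (piduh → piolduh, hamnewmuh → haolmnewmuh, piglum → piolglum) insert -ol- after the first vowel.
So somsaduh → soolmsaduh.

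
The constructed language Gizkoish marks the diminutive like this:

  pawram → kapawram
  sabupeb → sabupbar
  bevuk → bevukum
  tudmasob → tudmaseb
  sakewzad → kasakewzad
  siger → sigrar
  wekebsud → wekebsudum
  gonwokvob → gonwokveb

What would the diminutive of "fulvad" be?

kafulvad

"fulvad" has last vowel 'a'. The stems whose last vowel is 'a' (pawram → kapawram, sakewzad → kasakewzad) add the prefix ka-.
So fulvad → kafulvad.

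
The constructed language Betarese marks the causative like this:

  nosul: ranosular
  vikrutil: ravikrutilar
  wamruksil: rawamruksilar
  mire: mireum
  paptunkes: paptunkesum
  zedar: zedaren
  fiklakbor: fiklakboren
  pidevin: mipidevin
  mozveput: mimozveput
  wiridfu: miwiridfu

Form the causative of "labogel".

vikrutil and pidevin both have last vowel 'i' yet inflect differently (ravikrutilar, mipidevin), so the last vowel is not what conditions the rule; the final letter is.
"labogel" ends in -l. The stems ending in -l (nosul → ranosular, vikrutil → ravikrutilar, wamruksil → rawamruksilar) add ra- … -ar around the stem.
So labogel → ralabogelar.

ralabogelar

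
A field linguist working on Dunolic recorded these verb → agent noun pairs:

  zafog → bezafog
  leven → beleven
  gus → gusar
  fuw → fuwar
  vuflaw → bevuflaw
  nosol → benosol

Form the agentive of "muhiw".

bemuhiw

fuw and vuflaw both end in -w yet inflect differently (fuwar, bevuflaw), so the final letter is not what conditions the rule; the number of vowels is.
"muhiw" has 2 vowels. The stems with 2 vowels (leven → beleven, nosol → benosol, vuflaw → bevuflaw) add the prefix be-.
So muhiw → bemuhiw.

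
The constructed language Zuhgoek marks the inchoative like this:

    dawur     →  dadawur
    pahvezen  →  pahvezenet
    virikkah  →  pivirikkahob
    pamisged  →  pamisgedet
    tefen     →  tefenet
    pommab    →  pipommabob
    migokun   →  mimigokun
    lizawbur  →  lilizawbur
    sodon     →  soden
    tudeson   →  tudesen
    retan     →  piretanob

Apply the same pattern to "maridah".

pahvezen and sodon both end in -n yet inflect differently (pahvezenet, soden), so the final letter is not what conditions the rule; the last vowel is.
"maridah" has last vowel 'a'. The stems whose last vowel is 'a' (pommab → pipommabob, virikkah → pivirikkahob, retan → piretanob) add pi- … -ob around the stem.
So maridah → pimaridahob.

pimaridahob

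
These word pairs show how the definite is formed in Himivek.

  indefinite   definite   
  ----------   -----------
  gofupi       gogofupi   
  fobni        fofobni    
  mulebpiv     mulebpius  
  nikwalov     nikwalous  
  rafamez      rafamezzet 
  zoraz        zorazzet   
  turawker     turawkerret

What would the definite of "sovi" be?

sosovi

gofupi and mulebpiv both have last vowel 'i' yet inflect differently (gogofupi, mulebpius), so the last vowel is not what conditions the rule; the final letter is.
"sovi" ends in -i. The stems ending in -i (gofupi → gogofupi, fobni → fofobni) repeat the first consonant+vowel as a prefix.
So sovi → sosovi.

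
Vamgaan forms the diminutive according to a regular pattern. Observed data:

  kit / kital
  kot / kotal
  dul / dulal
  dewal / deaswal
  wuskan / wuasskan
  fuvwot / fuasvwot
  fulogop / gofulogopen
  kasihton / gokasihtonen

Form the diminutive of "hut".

dul and dewal both end in -l yet inflect differently (dulal, deaswal), so the final letter is not what conditions the rule; the number of vowels is.
"hut" has 1 vowel. The stems with 1 vowel (kit → kital, kot → kotal, dul → dulal) add -al.
So hut → hutal.

hutal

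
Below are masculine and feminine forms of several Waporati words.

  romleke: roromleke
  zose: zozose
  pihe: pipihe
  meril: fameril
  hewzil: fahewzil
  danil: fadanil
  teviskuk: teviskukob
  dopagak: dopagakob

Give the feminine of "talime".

tatalime

"talime" ends in -e. The stems ending in -e (romleke → roromleke, zose → zozose, pihe → pipihe) repeat the first consonant+vowel as a prefix.
So talime → tatalime.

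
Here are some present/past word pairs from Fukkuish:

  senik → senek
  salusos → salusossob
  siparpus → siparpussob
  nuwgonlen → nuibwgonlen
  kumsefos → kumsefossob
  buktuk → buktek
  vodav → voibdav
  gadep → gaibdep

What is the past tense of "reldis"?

buktuk and siparpus both have last vowel 'u' yet inflect differently (buktek, siparpussob), so the last vowel is not what conditions the rule; the final letter is.
"reldis" ends in -s. The stems ending in -s (kumsefos → kumsefossob, salusos → salusossob, siparpus → siparpussob) double the final consonant and add -ob.
The other patterns: stems ending in -k change the last vowel to 'e'; stems ending in -n, -p or -v insert -ib- after the first vowel.
So reldis → reldissob.

reldissob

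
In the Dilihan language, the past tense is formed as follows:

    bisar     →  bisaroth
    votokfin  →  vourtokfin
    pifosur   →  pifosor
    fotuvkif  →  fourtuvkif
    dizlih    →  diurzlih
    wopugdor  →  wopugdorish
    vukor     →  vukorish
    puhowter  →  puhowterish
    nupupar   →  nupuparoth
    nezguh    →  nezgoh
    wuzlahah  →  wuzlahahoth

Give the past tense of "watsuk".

watsok

pifosur and wopugdor both end in -r yet inflect differently (pifosor, wopugdorish), so the final letter is not what conditions the rule; the last vowel is.
"watsuk" has last vowel 'u'. The stems whose last vowel is 'u' (nezguh → nezgoh, pifosur → pifosor) change the last vowel to 'o'.
The other patterns: stems whose last vowel is 'e' or 'o' add -ish; stems whose last vowel is 'i' insert -ur- after the first vowel; stems whose last vowel is 'a' add -oth.
So watsuk → watsok.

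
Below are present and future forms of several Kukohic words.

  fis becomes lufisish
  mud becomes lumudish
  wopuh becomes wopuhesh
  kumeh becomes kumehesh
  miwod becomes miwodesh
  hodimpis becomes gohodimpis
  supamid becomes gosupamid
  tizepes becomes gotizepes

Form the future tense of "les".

lulesish

"les" has 1 vowel. The stems with 1 vowel (fis → lufisish, mud → lumudish) add lu- … -ish around the stem.
So les → lulesish.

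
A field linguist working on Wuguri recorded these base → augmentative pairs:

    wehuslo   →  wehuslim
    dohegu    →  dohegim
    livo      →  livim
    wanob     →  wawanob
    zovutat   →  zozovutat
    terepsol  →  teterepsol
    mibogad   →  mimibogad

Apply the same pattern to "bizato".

bizatim

"bizato" ends in a vowel. The stems ending in a vowel (wehuslo → wehuslim, dohegu → dohegim, livo → livim) drop the final letter and add -im.
The other pattern: stems ending in a consonant repeat the first consonant+vowel as a prefix.
So bizato → bizatim.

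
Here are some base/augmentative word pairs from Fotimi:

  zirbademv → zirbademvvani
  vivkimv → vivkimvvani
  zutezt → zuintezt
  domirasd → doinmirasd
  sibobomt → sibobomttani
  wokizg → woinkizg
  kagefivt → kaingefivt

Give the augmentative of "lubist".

luinbist

"lubist" has second-to-last letter 's'. The one such stem in the data (domirasd → doinmirasd) inserts -in- after the first vowel (as do zutezt, wokizg), so the same rule applies.
So lubist → luinbist.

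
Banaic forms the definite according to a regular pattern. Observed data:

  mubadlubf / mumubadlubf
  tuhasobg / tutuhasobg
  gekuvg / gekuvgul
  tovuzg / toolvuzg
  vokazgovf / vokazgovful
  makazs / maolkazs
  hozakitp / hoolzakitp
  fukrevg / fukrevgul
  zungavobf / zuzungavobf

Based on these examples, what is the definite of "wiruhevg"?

wiruhevgul

"wiruhevg" has second-to-last letter 'v'. The stems whose second-to-last letter is 'v' (vokazgovf → vokazgovful, gekuvg → gekuvgul, fukrevg → fukrevgul) add -ul.
The other patterns: stems whose second-to-last letter is 'b' repeat the first consonant+vowel as a prefix; stems whose second-to-last letter is 't' or 'z' insert -ol- after the first vowel.
So wiruhevg → wiruhevgul.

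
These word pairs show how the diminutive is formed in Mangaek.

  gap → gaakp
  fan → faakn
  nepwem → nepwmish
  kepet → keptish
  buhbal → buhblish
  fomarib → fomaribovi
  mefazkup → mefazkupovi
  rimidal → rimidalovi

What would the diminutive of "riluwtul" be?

riluwtulovi

gap and mefazkup both end in -p yet inflect differently (gaakp, mefazkupovi), so the final letter is not what conditions the rule; the number of vowels is.
"riluwtul" has 3 vowels. The stems with 3 vowels (fomarib → fomaribovi, mefazkup → mefazkupovi, rimidal → rimidalovi) add -ovi.
The other patterns: stems with 1 vowel insert -ak- after the first vowel; stems with 2 vowels delete the last vowel and add -ish.
So riluwtul → riluwtulovi.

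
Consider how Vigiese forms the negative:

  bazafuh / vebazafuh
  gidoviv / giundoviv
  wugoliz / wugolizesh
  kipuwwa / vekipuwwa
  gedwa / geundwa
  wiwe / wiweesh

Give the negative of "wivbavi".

wivbaviesh

gedwa and kipuwwa both end in -a yet inflect differently (geundwa, vekipuwwa), so the final letter is not what conditions the rule; the first letter is.
"wivbavi" begins with w-. The stems beginning with w- (wugoliz → wugolizesh, wiwe → wiweesh) add -esh.
So wivbavi → wivbaviesh.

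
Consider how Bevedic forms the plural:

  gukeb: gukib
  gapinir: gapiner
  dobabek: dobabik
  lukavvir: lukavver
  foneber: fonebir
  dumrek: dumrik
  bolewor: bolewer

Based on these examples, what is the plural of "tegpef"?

tegpif

foneber and gapinir both end in -r yet inflect differently (fonebir, gapiner), so the final letter is not what conditions the rule; the last vowel is.
"tegpef" has last vowel 'e'. The stems whose last vowel is 'e' (dobabek → dobabik, foneber → fonebir, dumrek → dumrik) change the last vowel to 'i'.
So tegpef → tegpif.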